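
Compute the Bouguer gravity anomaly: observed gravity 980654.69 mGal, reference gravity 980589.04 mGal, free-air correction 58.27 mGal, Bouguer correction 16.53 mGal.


BA = g_obs - g_ref + FAC - BC
= 980654.69 - 980589.04 + 58.27 - 16.53
= 107.39 mGal

107.39


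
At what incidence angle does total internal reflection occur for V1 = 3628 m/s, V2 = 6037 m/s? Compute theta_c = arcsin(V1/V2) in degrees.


V1/V2 = 3628/6037 = 0.600961
theta_c = arcsin(0.600961) = 36.9387 degrees

36.9387


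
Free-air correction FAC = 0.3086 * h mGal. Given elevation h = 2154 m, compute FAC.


FAC = 0.3086 * h
= 0.3086 * 2154
= 664.7244 mGal

664.7244


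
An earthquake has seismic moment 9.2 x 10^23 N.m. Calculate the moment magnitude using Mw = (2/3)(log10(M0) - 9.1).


log10(M0) = log10(9.2 x 10^23) = 23.9638
Mw = 2/3 * (23.9638 - 9.1)
= 2/3 * 14.8638
= 9.91

9.91


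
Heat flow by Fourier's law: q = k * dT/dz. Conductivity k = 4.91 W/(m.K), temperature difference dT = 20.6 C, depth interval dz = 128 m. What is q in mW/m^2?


q = k * dT / dz * 1000
= 4.91 * 20.6 / 128 * 1000
= 0.790203 * 1000
= 790.2031 mW/m^2

790.2031


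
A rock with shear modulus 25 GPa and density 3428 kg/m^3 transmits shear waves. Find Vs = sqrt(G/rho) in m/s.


Convert G to Pa: G = 25e9 Pa
Compute G/rho = 25e9 / 3428 = 7292882.147
Vs = sqrt(7292882.147) = 2700.53 m/s

2700.53


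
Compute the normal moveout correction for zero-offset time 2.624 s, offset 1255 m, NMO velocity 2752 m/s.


x/Vnmo = 1255/2752 = 0.456032
(x/Vnmo)^2 = 0.207965
t0^2 = 6.885376
sqrt(6.885376 + 0.207965) = 2.663333
dt = 2.663333 - 2.624 = 0.039333

0.039333


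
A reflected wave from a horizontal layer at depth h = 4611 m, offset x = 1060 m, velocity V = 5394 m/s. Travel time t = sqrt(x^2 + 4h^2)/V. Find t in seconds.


x^2 + 4h^2 = 1060^2 + 4*4611^2 = 1123600 + 85045284 = 86168884
sqrt(86168884) = 9282.7196
t = 9282.7196 / 5394 = 1.7209 s

1.7209


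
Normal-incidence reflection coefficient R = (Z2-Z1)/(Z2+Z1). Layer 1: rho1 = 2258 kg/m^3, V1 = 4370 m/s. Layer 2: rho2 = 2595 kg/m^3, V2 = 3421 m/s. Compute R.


Z1 = 2258 * 4370 = 9867460
Z2 = 2595 * 3421 = 8877495
R = (8877495 - 9867460) / (8877495 + 9867460) = -989965 / 18744955 = -0.0528

-0.0528


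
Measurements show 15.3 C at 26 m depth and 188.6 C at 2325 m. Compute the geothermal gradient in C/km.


dT = 188.6 - 15.3 = 173.3 C
dz = 2325 - 26 = 2299 m
gradient = dT/dz * 1000 = 173.3/2299 * 1000 = 75.3806 C/km

75.3806


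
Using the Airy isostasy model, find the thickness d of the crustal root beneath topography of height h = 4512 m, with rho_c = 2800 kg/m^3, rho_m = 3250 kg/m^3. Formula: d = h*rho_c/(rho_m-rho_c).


rho_m - rho_c = 3250 - 2800 = 450
d = 4512 * 2800 / 450
= 12633600 / 450
= 28074.67 m

28074.67


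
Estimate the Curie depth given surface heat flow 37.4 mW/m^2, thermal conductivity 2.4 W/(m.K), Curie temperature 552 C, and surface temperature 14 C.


T_Curie - T_surf = 552 - 14 = 538 C
Convert q to W/m^2: 37.4 mW/m^2 = 0.0374 W/m^2
d = 538 * 2.4 / 0.0374 = 34524.06 m

34524.06


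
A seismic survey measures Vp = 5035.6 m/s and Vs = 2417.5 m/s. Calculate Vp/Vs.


Vp/Vs = 5035.6 / 2417.5
= 2.083

2.083


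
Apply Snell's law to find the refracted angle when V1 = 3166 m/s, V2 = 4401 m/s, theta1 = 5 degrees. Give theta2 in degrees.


sin(theta1) = sin(5 deg) = 0.087156
sin(theta2) = V2/V1 * sin(theta1) = 4401/3166 * 0.087156 = 0.121154
theta2 = arcsin(0.121154) = 6.9587 degrees

6.9587


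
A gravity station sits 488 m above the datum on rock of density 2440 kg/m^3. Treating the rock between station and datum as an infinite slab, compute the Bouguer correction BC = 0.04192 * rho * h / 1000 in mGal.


BC = 0.04192 * rho * h / 1000
= 0.04192 * 2440 * 488 / 1000
= 49.915 mGal

49.915


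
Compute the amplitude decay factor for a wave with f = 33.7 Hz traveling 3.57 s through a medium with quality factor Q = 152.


pi*f*t/Q = pi*33.7*3.57/152 = 2.486591
A/A0 = exp(-2.486591) = 0.083193

0.083193


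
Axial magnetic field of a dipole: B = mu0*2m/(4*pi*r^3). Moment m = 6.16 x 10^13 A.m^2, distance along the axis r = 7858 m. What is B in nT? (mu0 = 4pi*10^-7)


m = 6.16 x 10^13 = 61600000000000 A.m^2
2m = 123200000000000 A.m^2
r^3 = 7858^3 = 485217072712
B = (4pi*10^-7) * 123200000000000 / (4*pi * 485217072712) * 1e9
= 154817685.968905 / 6097417564113.46 * 1e9
= 25390.6977 nT

25390.6977


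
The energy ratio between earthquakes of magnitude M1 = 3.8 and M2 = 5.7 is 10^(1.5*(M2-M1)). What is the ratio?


M2 - M1 = 5.7 - 3.8 = 1.9
1.5 * 1.9 = 2.85
ratio = 10^2.85 = 707.95

707.95


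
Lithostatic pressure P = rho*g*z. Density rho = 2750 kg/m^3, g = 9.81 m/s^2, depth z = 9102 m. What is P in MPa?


P = rho * g * z / 1e6
= 2750 * 9.81 * 9102 / 1e6
= 245549205.0 / 1e6
= 245.5492 MPa

245.5492


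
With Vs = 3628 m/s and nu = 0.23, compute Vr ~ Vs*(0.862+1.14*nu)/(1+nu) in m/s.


Numerator factor = 0.862 + 1.14*0.23 = 1.1242
Denominator = 1 + 0.23 = 1.23
Vr = 3628 * 1.1242 / 1.23 = 3315.93 m/s

3315.93


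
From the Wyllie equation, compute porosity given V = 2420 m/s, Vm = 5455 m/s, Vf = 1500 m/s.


1/V - 1/Vm = 1/2420 - 1/5455 = 0.00022991
1/Vf - 1/Vm = 1/1500 - 1/5455 = 0.00048335
phi = 0.00022991 / 0.00048335 = 0.4757

0.4757


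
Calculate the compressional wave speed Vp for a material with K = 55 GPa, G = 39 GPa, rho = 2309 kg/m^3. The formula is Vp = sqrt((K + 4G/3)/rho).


First compute the effective modulus:
K + 4G/3 = 55e9 + 4*39e9/3 = 107000000000.0 Pa
Then divide by density:
107000000000.0 / 2309 = 46340407.1026 Pa/(kg/m^3)
Take the square root:
Vp = sqrt(46340407.1026) = 6807.38 m/s

6807.38


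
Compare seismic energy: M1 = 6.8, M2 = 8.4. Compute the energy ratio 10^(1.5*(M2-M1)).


M2 - M1 = 8.4 - 6.8 = 1.6
1.5 * 1.6 = 2.4
ratio = 10^2.4 = 251.19

251.19


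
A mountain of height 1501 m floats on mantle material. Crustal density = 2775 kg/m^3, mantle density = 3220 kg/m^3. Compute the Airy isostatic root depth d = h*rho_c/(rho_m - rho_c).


rho_m - rho_c = 3220 - 2775 = 445
d = 1501 * 2775 / 445
= 4165275 / 445
= 9360.17 m

9360.17


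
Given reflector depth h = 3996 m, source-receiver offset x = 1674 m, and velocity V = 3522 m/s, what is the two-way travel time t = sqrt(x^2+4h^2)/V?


x^2 + 4h^2 = 1674^2 + 4*3996^2 = 2802276 + 63872064 = 66674340
sqrt(66674340) = 8165.4357
t = 8165.4357 / 3522 = 2.3184 s

2.3184


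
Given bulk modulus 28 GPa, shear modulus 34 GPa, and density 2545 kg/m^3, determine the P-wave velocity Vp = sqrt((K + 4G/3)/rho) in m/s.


First compute the effective modulus:
K + 4G/3 = 28e9 + 4*34e9/3 = 73333333333.33 Pa
Then divide by density:
73333333333.33 / 2545 = 28814669.2862 Pa/(kg/m^3)
Take the square root:
Vp = sqrt(28814669.2862) = 5367.93 m/s

5367.93


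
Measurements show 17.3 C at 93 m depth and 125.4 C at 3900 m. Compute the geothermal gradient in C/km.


dT = 125.4 - 17.3 = 108.1 C
dz = 3900 - 93 = 3807 m
gradient = dT/dz * 1000 = 108.1/3807 * 1000 = 28.3951 C/km

28.3951


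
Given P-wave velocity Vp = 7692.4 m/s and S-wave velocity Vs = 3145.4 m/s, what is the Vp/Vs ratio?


Vp/Vs = 7692.4 / 3145.4
= 2.4456

2.4456


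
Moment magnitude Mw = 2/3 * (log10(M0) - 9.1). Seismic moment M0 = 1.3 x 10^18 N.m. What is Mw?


log10(M0) = log10(1.3 x 10^18) = 18.1139
Mw = 2/3 * (18.1139 - 9.1)
= 2/3 * 9.0139
= 6.01

6.01


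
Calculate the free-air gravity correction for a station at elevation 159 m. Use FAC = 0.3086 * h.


FAC = 0.3086 * h
= 0.3086 * 159
= 49.0674 mGal

49.0674


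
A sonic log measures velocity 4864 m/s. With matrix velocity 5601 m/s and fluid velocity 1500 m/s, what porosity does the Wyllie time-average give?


1/V - 1/Vm = 1/4864 - 1/5601 = 2.705e-05
1/Vf - 1/Vm = 1/1500 - 1/5601 = 0.00048813
phi = 2.705e-05 / 0.00048813 = 0.0554

0.0554


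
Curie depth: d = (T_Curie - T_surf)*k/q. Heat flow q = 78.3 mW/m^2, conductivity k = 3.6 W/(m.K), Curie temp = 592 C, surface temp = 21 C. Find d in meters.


T_Curie - T_surf = 592 - 21 = 571 C
Convert q to W/m^2: 78.3 mW/m^2 = 0.0783 W/m^2
d = 571 * 3.6 / 0.0783 = 26252.87 m

26252.87


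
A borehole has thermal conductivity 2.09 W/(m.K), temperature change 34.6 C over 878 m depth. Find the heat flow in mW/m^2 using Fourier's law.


q = k * dT / dz * 1000
= 2.09 * 34.6 / 878 * 1000
= 0.082362 * 1000
= 82.3622 mW/m^2

82.3622


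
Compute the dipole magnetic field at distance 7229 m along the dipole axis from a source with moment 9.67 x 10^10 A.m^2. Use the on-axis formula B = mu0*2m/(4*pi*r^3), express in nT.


m = 9.67 x 10^10 = 96700000000 A.m^2
2m = 193400000000 A.m^2
r^3 = 7229^3 = 377776269989
B = (4pi*10^-7) * 193400000000 / (4*pi * 377776269989) * 1e9
= 243033.607682 / 4747276617991.99 * 1e9
= 51.1943 nT

51.1943


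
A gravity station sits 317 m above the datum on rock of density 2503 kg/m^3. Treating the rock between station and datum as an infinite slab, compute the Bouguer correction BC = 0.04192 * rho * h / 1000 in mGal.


BC = 0.04192 * rho * h / 1000
= 0.04192 * 2503 * 317 / 1000
= 33.2615 mGal

33.2615


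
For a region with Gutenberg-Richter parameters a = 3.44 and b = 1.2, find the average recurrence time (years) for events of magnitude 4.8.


log10(N) = 3.44 - 1.2*4.8 = -2.32
N = 10^-2.32 = 0.004786
T = 1/N = 1/0.004786 = 208.9296 years

208.9296


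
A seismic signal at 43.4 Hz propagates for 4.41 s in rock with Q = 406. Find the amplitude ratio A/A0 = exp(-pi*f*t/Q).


pi*f*t/Q = pi*43.4*4.41/406 = 1.48099
A/A0 = exp(-1.48099) = 0.227412

0.227412


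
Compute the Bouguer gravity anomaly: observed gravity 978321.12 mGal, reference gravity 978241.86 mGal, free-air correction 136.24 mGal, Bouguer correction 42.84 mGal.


BA = g_obs - g_ref + FAC - BC
= 978321.12 - 978241.86 + 136.24 - 42.84
= 172.66 mGal

172.66


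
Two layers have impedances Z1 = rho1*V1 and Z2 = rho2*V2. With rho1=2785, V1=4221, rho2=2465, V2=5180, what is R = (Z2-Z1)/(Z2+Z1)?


Z1 = 2785 * 4221 = 11755485
Z2 = 2465 * 5180 = 12768700
R = (12768700 - 11755485) / (12768700 + 11755485) = 1013215 / 24524185 = 0.0413

0.0413


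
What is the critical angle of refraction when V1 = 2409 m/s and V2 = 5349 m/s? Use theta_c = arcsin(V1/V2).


V1/V2 = 2409/5349 = 0.450365
theta_c = arcsin(0.450365) = 26.7671 degrees

26.7671


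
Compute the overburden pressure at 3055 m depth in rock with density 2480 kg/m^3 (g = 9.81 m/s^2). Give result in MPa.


P = rho * g * z / 1e6
= 2480 * 9.81 * 3055 / 1e6
= 74324484.0 / 1e6
= 74.3245 MPa

74.3245


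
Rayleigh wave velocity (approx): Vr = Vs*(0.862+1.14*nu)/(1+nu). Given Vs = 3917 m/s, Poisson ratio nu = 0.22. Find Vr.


Numerator factor = 0.862 + 1.14*0.22 = 1.1128
Denominator = 1 + 0.22 = 1.22
Vr = 3917 * 1.1128 / 1.22 = 3572.82 m/s

3572.82


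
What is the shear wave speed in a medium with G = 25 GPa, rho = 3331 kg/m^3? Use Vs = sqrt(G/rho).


Convert G to Pa: G = 25e9 Pa
Compute G/rho = 25e9 / 3331 = 7505253.6776
Vs = sqrt(7505253.6776) = 2739.57 m/s

2739.57


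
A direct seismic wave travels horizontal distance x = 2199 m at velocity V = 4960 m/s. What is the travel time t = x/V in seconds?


t = x / V
= 2199 / 4960
= 0.4433 s

0.4433


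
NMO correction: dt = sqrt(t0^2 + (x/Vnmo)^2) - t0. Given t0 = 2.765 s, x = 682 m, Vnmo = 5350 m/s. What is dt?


x/Vnmo = 682/5350 = 0.127477
(x/Vnmo)^2 = 0.01625
t0^2 = 7.645225
sqrt(7.645225 + 0.01625) = 2.767937
dt = 2.767937 - 2.765 = 0.002937

0.002937


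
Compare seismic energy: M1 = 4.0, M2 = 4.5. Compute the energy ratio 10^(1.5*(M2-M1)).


M2 - M1 = 4.5 - 4.0 = 0.5
1.5 * 0.5 = 0.75
ratio = 10^0.75 = 5.62

5.62


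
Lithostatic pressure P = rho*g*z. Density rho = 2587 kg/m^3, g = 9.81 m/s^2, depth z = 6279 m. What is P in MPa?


P = rho * g * z / 1e6
= 2587 * 9.81 * 6279 / 1e6
= 159351413.13 / 1e6
= 159.3514 MPa

159.3514


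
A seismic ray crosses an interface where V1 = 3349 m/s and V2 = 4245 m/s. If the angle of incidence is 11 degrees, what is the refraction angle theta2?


sin(theta1) = sin(11 deg) = 0.190809
sin(theta2) = V2/V1 * sin(theta1) = 4245/3349 * 0.190809 = 0.241859
theta2 = arcsin(0.241859) = 13.9963 degrees

13.9963


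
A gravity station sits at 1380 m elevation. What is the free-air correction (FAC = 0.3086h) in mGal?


FAC = 0.3086 * h
= 0.3086 * 1380
= 425.868 mGal

425.868


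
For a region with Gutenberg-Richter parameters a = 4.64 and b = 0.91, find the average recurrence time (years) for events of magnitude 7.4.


log10(N) = 4.64 - 0.91*7.4 = -2.094
N = 10^-2.094 = 0.008054
T = 1/N = 1/0.008054 = 124.1652 years

124.1652


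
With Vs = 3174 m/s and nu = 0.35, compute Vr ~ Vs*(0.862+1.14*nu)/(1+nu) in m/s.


Numerator factor = 0.862 + 1.14*0.35 = 1.261
Denominator = 1 + 0.35 = 1.35
Vr = 3174 * 1.261 / 1.35 = 2964.75 m/s

2964.75


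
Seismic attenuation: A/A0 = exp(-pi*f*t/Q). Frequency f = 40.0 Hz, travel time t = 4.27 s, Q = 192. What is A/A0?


pi*f*t/Q = pi*40.0*4.27/192 = 2.794708
A/A0 = exp(-2.794708) = 0.061133

0.061133


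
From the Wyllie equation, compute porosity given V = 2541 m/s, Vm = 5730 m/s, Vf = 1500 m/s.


1/V - 1/Vm = 1/2541 - 1/5730 = 0.00021903
1/Vf - 1/Vm = 1/1500 - 1/5730 = 0.00049215
phi = 0.00021903 / 0.00049215 = 0.445

0.445


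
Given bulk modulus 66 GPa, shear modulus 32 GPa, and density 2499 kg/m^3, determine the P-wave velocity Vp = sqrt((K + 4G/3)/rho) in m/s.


First compute the effective modulus:
K + 4G/3 = 66e9 + 4*32e9/3 = 108666666666.67 Pa
Then divide by density:
108666666666.67 / 2499 = 43484060.2908 Pa/(kg/m^3)
Take the square root:
Vp = sqrt(43484060.2908) = 6594.24 m/s

6594.24


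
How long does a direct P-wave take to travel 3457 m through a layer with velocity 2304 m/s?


t = x / V
= 3457 / 2304
= 1.5004 s

1.5004


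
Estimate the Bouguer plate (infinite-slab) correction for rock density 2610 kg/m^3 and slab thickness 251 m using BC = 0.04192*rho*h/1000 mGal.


BC = 0.04192 * rho * h / 1000
= 0.04192 * 2610 * 251 / 1000
= 27.4622 mGal

27.4622


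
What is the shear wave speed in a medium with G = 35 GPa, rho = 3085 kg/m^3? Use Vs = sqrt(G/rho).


Convert G to Pa: G = 35e9 Pa
Compute G/rho = 35e9 / 3085 = 11345218.8006
Vs = sqrt(11345218.8006) = 3368.27 m/s

3368.27


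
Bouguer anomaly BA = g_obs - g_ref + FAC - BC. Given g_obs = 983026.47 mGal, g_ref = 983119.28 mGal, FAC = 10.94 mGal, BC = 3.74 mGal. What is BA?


BA = g_obs - g_ref + FAC - BC
= 983026.47 - 983119.28 + 10.94 - 3.74
= -85.61 mGal

-85.61


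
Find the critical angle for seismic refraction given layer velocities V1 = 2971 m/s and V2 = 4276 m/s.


V1/V2 = 2971/4276 = 0.694808
theta_c = arcsin(0.694808) = 44.0119 degrees

44.0119


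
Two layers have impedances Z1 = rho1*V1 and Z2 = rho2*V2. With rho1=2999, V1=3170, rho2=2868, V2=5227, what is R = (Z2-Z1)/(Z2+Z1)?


Z1 = 2999 * 3170 = 9506830
Z2 = 2868 * 5227 = 14991036
R = (14991036 - 9506830) / (14991036 + 9506830) = 5484206 / 24497866 = 0.2239

0.2239


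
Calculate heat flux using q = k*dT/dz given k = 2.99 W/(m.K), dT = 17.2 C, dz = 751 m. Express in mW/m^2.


q = k * dT / dz * 1000
= 2.99 * 17.2 / 751 * 1000
= 0.068479 * 1000
= 68.4794 mW/m^2

68.4794


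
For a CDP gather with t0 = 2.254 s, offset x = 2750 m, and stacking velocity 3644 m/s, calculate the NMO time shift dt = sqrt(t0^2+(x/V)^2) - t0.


x/Vnmo = 2750/3644 = 0.754665
(x/Vnmo)^2 = 0.56952
t0^2 = 5.080516
sqrt(5.080516 + 0.56952) = 2.37698
dt = 2.37698 - 2.254 = 0.12298

0.12298


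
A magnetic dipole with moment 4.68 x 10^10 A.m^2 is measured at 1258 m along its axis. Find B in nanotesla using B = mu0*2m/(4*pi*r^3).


m = 4.68 x 10^10 = 46800000000 A.m^2
2m = 93600000000 A.m^2
r^3 = 1258^3 = 1990865512
B = (4pi*10^-7) * 93600000000 / (4*pi * 1990865512) * 1e9
= 117621.22895 / 25017953867.14 * 1e9
= 4701.4728 nT

4701.4728


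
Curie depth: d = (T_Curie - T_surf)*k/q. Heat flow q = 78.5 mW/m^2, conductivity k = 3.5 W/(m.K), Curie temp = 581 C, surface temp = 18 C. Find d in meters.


T_Curie - T_surf = 581 - 18 = 563 C
Convert q to W/m^2: 78.5 mW/m^2 = 0.0785 W/m^2
d = 563 * 3.5 / 0.0785 = 25101.91 m

25101.91


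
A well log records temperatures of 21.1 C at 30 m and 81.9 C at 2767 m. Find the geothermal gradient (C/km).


dT = 81.9 - 21.1 = 60.8 C
dz = 2767 - 30 = 2737 m
gradient = dT/dz * 1000 = 60.8/2737 * 1000 = 22.2141 C/km

22.2141


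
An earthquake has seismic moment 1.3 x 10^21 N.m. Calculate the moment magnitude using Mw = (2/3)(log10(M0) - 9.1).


log10(M0) = log10(1.3 x 10^21) = 21.1139
Mw = 2/3 * (21.1139 - 9.1)
= 2/3 * 12.0139
= 8.01

8.01


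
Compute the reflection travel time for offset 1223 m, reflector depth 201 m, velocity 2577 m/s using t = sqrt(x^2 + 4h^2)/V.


x^2 + 4h^2 = 1223^2 + 4*201^2 = 1495729 + 161604 = 1657333
sqrt(1657333) = 1287.3745
t = 1287.3745 / 2577 = 0.4996 s

0.4996


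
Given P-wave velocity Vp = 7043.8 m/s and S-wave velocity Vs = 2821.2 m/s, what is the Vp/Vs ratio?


Vp/Vs = 7043.8 / 2821.2
= 2.4967

2.4967


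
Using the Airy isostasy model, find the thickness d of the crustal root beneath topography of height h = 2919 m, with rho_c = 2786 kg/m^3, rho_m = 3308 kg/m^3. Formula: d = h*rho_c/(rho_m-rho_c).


rho_m - rho_c = 3308 - 2786 = 522
d = 2919 * 2786 / 522
= 8132334 / 522
= 15579.18 m

15579.18


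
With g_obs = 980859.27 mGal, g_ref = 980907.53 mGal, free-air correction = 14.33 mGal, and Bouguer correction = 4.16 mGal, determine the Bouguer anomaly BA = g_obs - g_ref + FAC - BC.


BA = g_obs - g_ref + FAC - BC
= 980859.27 - 980907.53 + 14.33 - 4.16
= -38.09 mGal

-38.09


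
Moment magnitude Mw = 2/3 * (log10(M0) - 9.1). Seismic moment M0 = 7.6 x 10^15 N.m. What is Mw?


log10(M0) = log10(7.6 x 10^15) = 15.8808
Mw = 2/3 * (15.8808 - 9.1)
= 2/3 * 6.7808
= 4.52

4.52


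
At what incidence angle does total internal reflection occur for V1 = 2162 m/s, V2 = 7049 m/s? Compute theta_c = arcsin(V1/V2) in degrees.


V1/V2 = 2162/7049 = 0.30671
theta_c = arcsin(0.30671) = 17.8611 degrees

17.8611


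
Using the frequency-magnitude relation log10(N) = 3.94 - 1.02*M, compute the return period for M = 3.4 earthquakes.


log10(N) = 3.94 - 1.02*3.4 = 0.472
N = 10^0.472 = 2.964831
T = 1/N = 1/2.964831 = 0.3373 years

0.3373


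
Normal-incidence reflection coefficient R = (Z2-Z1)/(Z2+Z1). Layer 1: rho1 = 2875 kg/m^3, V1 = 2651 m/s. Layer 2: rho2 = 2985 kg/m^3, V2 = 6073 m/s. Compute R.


Z1 = 2875 * 2651 = 7621625
Z2 = 2985 * 6073 = 18127905
R = (18127905 - 7621625) / (18127905 + 7621625) = 10506280 / 25749530 = 0.408

0.408


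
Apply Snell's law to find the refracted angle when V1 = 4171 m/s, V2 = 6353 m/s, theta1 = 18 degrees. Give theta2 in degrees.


sin(theta1) = sin(18 deg) = 0.309017
sin(theta2) = V2/V1 * sin(theta1) = 6353/4171 * 0.309017 = 0.470675
theta2 = arcsin(0.470675) = 28.0781 degrees

28.0781


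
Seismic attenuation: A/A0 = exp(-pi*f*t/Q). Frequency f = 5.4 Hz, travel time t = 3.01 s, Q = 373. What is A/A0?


pi*f*t/Q = pi*5.4*3.01/373 = 0.136899
A/A0 = exp(-0.136899) = 0.872058

0.872058


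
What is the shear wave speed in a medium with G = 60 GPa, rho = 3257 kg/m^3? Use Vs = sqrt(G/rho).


Convert G to Pa: G = 60e9 Pa
Compute G/rho = 60e9 / 3257 = 18421860.6079
Vs = sqrt(18421860.6079) = 4292.07 m/s

4292.07


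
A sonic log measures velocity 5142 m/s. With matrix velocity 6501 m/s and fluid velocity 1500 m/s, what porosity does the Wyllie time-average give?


1/V - 1/Vm = 1/5142 - 1/6501 = 4.065e-05
1/Vf - 1/Vm = 1/1500 - 1/6501 = 0.00051284
phi = 4.065e-05 / 0.00051284 = 0.0793

0.0793


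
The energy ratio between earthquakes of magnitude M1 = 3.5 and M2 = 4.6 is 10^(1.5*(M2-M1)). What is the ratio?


M2 - M1 = 4.6 - 3.5 = 1.1
1.5 * 1.1 = 1.65
ratio = 10^1.65 = 44.67

44.67


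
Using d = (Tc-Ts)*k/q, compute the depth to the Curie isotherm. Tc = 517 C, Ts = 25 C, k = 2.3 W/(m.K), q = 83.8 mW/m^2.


T_Curie - T_surf = 517 - 25 = 492 C
Convert q to W/m^2: 83.8 mW/m^2 = 0.0838 W/m^2
d = 492 * 2.3 / 0.0838 = 13503.58 m

13503.58


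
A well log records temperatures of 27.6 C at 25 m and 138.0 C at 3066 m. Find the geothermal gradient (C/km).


dT = 138.0 - 27.6 = 110.4 C
dz = 3066 - 25 = 3041 m
gradient = dT/dz * 1000 = 110.4/3041 * 1000 = 36.3038 C/km

36.3038


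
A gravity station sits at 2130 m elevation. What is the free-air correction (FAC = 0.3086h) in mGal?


FAC = 0.3086 * h
= 0.3086 * 2130
= 657.318 mGal

657.318


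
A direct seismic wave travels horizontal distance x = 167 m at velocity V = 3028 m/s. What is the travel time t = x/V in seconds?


t = x / V
= 167 / 3028
= 0.0552 s

0.0552


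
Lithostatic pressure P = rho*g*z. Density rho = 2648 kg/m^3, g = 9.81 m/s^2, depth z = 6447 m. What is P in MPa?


P = rho * g * z / 1e6
= 2648 * 9.81 * 6447 / 1e6
= 167472945.36 / 1e6
= 167.4729 MPa

167.4729


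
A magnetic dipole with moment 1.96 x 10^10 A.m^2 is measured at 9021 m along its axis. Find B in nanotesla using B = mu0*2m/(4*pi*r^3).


m = 1.96 x 10^10 = 19600000000 A.m^2
2m = 39200000000 A.m^2
r^3 = 9021^3 = 734114916261
B = (4pi*10^-7) * 39200000000 / (4*pi * 734114916261) * 1e9
= 49260.172808 / 9225160111264.97 * 1e9
= 5.3398 nT

5.3398


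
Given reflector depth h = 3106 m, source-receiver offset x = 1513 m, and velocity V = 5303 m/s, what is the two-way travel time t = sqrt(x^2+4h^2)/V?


x^2 + 4h^2 = 1513^2 + 4*3106^2 = 2289169 + 38588944 = 40878113
sqrt(40878113) = 6393.5994
t = 6393.5994 / 5303 = 1.2057 s

1.2057


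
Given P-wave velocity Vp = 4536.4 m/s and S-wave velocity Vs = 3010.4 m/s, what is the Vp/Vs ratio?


Vp/Vs = 4536.4 / 3010.4
= 1.5069

1.5069


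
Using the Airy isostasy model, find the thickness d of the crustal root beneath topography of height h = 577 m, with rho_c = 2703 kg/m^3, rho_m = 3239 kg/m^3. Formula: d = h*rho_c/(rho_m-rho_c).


rho_m - rho_c = 3239 - 2703 = 536
d = 577 * 2703 / 536
= 1559631 / 536
= 2909.76 m

2909.76


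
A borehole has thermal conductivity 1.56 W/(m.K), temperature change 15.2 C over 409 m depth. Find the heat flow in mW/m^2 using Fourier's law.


q = k * dT / dz * 1000
= 1.56 * 15.2 / 409 * 1000
= 0.057976 * 1000
= 57.9756 mW/m^2

57.9756


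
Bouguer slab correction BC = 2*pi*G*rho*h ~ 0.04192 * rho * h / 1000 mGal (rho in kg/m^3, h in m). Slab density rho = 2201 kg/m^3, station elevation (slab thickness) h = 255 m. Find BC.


BC = 0.04192 * rho * h / 1000
= 0.04192 * 2201 * 255 / 1000
= 23.5278 mGal

23.5278


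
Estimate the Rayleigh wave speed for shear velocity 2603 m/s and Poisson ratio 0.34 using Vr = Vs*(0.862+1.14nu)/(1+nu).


Numerator factor = 0.862 + 1.14*0.34 = 1.2496
Denominator = 1 + 0.34 = 1.34
Vr = 2603 * 1.2496 / 1.34 = 2427.39 m/s

2427.39


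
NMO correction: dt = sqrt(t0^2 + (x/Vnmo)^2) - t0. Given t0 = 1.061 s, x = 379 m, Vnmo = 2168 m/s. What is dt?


x/Vnmo = 379/2168 = 0.174815
(x/Vnmo)^2 = 0.03056
t0^2 = 1.125721
sqrt(1.125721 + 0.03056) = 1.075305
dt = 1.075305 - 1.061 = 0.014305

0.014305


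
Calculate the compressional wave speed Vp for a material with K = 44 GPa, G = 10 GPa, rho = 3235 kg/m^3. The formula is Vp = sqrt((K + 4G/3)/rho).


First compute the effective modulus:
K + 4G/3 = 44e9 + 4*10e9/3 = 57333333333.33 Pa
Then divide by density:
57333333333.33 / 3235 = 17722823.287 Pa/(kg/m^3)
Take the square root:
Vp = sqrt(17722823.287) = 4209.85 m/s

4209.85


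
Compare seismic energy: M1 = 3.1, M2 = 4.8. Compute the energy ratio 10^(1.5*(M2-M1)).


M2 - M1 = 4.8 - 3.1 = 1.7
1.5 * 1.7 = 2.55
ratio = 10^2.55 = 354.81

354.81


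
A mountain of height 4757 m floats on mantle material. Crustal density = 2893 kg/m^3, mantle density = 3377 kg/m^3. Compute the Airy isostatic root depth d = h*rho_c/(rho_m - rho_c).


rho_m - rho_c = 3377 - 2893 = 484
d = 4757 * 2893 / 484
= 13762001 / 484
= 28433.89 m

28433.89


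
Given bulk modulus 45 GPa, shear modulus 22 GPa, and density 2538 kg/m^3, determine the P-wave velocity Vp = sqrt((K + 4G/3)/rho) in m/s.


First compute the effective modulus:
K + 4G/3 = 45e9 + 4*22e9/3 = 74333333333.33 Pa
Then divide by density:
74333333333.33 / 2538 = 29288153.4016 Pa/(kg/m^3)
Take the square root:
Vp = sqrt(29288153.4016) = 5411.85 m/s

5411.85


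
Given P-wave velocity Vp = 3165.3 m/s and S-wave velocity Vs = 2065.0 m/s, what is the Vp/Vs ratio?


Vp/Vs = 3165.3 / 2065.0
= 1.5328

1.5328


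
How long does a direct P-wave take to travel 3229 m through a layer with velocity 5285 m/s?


t = x / V
= 3229 / 5285
= 0.611 s

0.611


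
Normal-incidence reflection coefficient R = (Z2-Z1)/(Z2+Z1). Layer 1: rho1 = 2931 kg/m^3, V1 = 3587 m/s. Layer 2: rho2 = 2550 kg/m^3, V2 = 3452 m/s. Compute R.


Z1 = 2931 * 3587 = 10513497
Z2 = 2550 * 3452 = 8802600
R = (8802600 - 10513497) / (8802600 + 10513497) = -1710897 / 19316097 = -0.0886

-0.0886


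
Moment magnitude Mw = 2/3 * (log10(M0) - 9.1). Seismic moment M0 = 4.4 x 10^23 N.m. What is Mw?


log10(M0) = log10(4.4 x 10^23) = 23.6435
Mw = 2/3 * (23.6435 - 9.1)
= 2/3 * 14.5435
= 9.7

9.7


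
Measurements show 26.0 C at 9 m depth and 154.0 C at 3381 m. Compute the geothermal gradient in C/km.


dT = 154.0 - 26.0 = 128.0 C
dz = 3381 - 9 = 3372 m
gradient = dT/dz * 1000 = 128.0/3372 * 1000 = 37.9597 C/km

37.9597


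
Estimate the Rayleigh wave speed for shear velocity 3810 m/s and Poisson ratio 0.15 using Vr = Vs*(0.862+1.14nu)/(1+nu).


Numerator factor = 0.862 + 1.14*0.15 = 1.033
Denominator = 1 + 0.15 = 1.15
Vr = 3810 * 1.033 / 1.15 = 3422.37 m/s

3422.37


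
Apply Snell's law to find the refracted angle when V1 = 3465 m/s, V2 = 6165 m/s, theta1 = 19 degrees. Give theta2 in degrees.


sin(theta1) = sin(19 deg) = 0.325568
sin(theta2) = V2/V1 * sin(theta1) = 6165/3465 * 0.325568 = 0.579258
theta2 = arcsin(0.579258) = 35.3983 degrees

35.3983


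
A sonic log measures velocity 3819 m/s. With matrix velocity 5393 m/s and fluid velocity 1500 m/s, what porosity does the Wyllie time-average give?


1/V - 1/Vm = 1/3819 - 1/5393 = 7.642e-05
1/Vf - 1/Vm = 1/1500 - 1/5393 = 0.00048124
phi = 7.642e-05 / 0.00048124 = 0.1588

0.1588


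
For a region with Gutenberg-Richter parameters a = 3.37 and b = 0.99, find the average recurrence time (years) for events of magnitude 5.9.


log10(N) = 3.37 - 0.99*5.9 = -2.471
N = 10^-2.471 = 0.003381
T = 1/N = 1/0.003381 = 295.8012 years

295.8012


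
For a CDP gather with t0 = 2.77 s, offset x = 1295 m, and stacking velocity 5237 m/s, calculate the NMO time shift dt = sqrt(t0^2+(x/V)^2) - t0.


x/Vnmo = 1295/5237 = 0.247279
(x/Vnmo)^2 = 0.061147
t0^2 = 7.6729
sqrt(7.6729 + 0.061147) = 2.781015
dt = 2.781015 - 2.77 = 0.011015

0.011015


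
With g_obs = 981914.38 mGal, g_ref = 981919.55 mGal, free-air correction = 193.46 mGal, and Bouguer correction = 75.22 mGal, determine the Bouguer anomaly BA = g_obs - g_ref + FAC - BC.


BA = g_obs - g_ref + FAC - BC
= 981914.38 - 981919.55 + 193.46 - 75.22
= 113.07 mGal

113.07


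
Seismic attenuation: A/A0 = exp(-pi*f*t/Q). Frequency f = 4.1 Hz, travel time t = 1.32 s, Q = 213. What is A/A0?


pi*f*t/Q = pi*4.1*1.32/213 = 0.079823
A/A0 = exp(-0.079823) = 0.92328

0.92328


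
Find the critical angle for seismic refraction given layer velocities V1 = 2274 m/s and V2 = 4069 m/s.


V1/V2 = 2274/4069 = 0.55886
theta_c = arcsin(0.55886) = 33.977 degrees

33.977


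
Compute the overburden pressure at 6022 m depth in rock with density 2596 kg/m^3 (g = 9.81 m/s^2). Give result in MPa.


P = rho * g * z / 1e6
= 2596 * 9.81 * 6022 / 1e6
= 153360828.72 / 1e6
= 153.3608 MPa

153.3608


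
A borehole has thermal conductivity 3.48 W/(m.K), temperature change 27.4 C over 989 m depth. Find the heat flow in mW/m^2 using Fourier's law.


q = k * dT / dz * 1000
= 3.48 * 27.4 / 989 * 1000
= 0.096413 * 1000
= 96.4125 mW/m^2

96.4125


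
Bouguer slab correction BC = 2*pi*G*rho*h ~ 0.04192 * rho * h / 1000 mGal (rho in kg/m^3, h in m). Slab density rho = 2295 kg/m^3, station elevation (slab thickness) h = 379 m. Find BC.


BC = 0.04192 * rho * h / 1000
= 0.04192 * 2295 * 379 / 1000
= 36.4622 mGal

36.4622


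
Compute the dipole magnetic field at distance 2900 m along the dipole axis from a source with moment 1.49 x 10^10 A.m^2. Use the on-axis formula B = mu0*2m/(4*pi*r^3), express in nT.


m = 1.49 x 10^10 = 14900000000 A.m^2
2m = 29800000000 A.m^2
r^3 = 2900^3 = 24389000000
B = (4pi*10^-7) * 29800000000 / (4*pi * 24389000000) * 1e9
= 37447.784431 / 306481212913.61 * 1e9
= 122.1862 nT

122.1862


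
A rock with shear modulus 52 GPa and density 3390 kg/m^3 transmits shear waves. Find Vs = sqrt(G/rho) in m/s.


Convert G to Pa: G = 52e9 Pa
Compute G/rho = 52e9 / 3390 = 15339233.0383
Vs = sqrt(15339233.0383) = 3916.53 m/s

3916.53


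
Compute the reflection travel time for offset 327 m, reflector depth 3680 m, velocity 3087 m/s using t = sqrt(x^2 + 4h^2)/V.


x^2 + 4h^2 = 327^2 + 4*3680^2 = 106929 + 54169600 = 54276529
sqrt(54276529) = 7367.2606
t = 7367.2606 / 3087 = 2.3865 s

2.3865


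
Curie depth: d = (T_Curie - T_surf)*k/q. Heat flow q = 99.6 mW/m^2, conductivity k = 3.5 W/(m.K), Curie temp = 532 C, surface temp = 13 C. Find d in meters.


T_Curie - T_surf = 532 - 13 = 519 C
Convert q to W/m^2: 99.6 mW/m^2 = 0.0996 W/m^2
d = 519 * 3.5 / 0.0996 = 18237.95 m

18237.95


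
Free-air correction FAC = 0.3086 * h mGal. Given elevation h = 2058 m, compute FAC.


FAC = 0.3086 * h
= 0.3086 * 2058
= 635.0988 mGal

635.0988


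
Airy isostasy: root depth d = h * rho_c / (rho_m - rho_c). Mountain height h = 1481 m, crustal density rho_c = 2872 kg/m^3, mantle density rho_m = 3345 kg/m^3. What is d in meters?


rho_m - rho_c = 3345 - 2872 = 473
d = 1481 * 2872 / 473
= 4253432 / 473
= 8992.46 m

8992.46


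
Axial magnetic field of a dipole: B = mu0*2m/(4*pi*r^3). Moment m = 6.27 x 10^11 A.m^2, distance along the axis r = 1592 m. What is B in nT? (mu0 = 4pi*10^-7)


m = 6.27 x 10^11 = 627000000000 A.m^2
2m = 1254000000000 A.m^2
r^3 = 1592^3 = 4034866688
B = (4pi*10^-7) * 1254000000000 / (4*pi * 4034866688) * 1e9
= 1575822.875041 / 50703630180.94 * 1e9
= 31079.0937 nT

31079.0937


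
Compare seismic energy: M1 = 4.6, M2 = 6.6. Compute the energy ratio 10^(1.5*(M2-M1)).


M2 - M1 = 6.6 - 4.6 = 2.0
1.5 * 2.0 = 3.0
ratio = 10^3.0 = 1000.0

1000.0


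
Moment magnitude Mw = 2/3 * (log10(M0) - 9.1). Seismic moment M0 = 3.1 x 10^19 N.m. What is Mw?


log10(M0) = log10(3.1 x 10^19) = 19.4914
Mw = 2/3 * (19.4914 - 9.1)
= 2/3 * 10.3914
= 6.93

6.93


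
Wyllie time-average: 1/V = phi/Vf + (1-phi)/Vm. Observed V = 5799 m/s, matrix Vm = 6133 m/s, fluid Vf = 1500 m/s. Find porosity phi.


1/V - 1/Vm = 1/5799 - 1/6133 = 9.39e-06
1/Vf - 1/Vm = 1/1500 - 1/6133 = 0.00050361
phi = 9.39e-06 / 0.00050361 = 0.0186

0.0186


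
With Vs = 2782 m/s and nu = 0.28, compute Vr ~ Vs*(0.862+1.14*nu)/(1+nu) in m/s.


Numerator factor = 0.862 + 1.14*0.28 = 1.1812
Denominator = 1 + 0.28 = 1.28
Vr = 2782 * 1.1812 / 1.28 = 2567.26 m/s

2567.26


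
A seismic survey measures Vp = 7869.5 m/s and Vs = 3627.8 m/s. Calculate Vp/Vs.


Vp/Vs = 7869.5 / 3627.8
= 2.1692

2.1692


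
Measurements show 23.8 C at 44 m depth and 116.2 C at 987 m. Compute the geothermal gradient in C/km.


dT = 116.2 - 23.8 = 92.4 C
dz = 987 - 44 = 943 m
gradient = dT/dz * 1000 = 92.4/943 * 1000 = 97.9852 C/km

97.9852


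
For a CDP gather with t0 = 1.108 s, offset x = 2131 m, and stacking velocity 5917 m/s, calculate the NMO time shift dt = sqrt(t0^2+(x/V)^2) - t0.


x/Vnmo = 2131/5917 = 0.360149
(x/Vnmo)^2 = 0.129707
t0^2 = 1.227664
sqrt(1.227664 + 0.129707) = 1.165063
dt = 1.165063 - 1.108 = 0.057063

0.057063


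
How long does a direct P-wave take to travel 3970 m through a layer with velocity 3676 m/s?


t = x / V
= 3970 / 3676
= 1.08 s

1.08


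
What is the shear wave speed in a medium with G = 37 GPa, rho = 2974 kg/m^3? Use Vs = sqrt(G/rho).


Convert G to Pa: G = 37e9 Pa
Compute G/rho = 37e9 / 2974 = 12441156.6913
Vs = sqrt(12441156.6913) = 3527.2 m/s

3527.2


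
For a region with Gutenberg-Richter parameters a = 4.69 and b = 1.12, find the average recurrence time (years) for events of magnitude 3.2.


log10(N) = 4.69 - 1.12*3.2 = 1.106
N = 10^1.106 = 12.764388
T = 1/N = 1/12.764388 = 0.0783 years

0.0783


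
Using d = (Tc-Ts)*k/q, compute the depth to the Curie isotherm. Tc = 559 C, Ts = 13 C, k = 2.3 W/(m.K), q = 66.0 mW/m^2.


T_Curie - T_surf = 559 - 13 = 546 C
Convert q to W/m^2: 66.0 mW/m^2 = 0.066 W/m^2
d = 546 * 2.3 / 0.066 = 19027.27 m

19027.27


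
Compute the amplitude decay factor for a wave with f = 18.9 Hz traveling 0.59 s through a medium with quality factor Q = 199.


pi*f*t/Q = pi*18.9*0.59/199 = 0.17604
A/A0 = exp(-0.17604) = 0.838585

0.838585


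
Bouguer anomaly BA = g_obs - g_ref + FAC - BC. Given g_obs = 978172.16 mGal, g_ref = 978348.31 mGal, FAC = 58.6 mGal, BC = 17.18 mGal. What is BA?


BA = g_obs - g_ref + FAC - BC
= 978172.16 - 978348.31 + 58.6 - 17.18
= -134.73 mGal

-134.73


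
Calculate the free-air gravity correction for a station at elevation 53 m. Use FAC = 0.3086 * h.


FAC = 0.3086 * h
= 0.3086 * 53
= 16.3558 mGal

16.3558


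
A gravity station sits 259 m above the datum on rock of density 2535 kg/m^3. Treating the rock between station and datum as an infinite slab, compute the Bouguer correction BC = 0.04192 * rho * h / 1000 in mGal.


BC = 0.04192 * rho * h / 1000
= 0.04192 * 2535 * 259 / 1000
= 27.5232 mGal

27.5232


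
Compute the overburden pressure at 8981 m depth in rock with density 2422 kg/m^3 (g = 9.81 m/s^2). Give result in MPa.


P = rho * g * z / 1e6
= 2422 * 9.81 * 8981 / 1e6
= 213386943.42 / 1e6
= 213.3869 MPa

213.3869


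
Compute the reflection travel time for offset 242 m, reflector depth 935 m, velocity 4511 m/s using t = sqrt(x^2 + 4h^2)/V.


x^2 + 4h^2 = 242^2 + 4*935^2 = 58564 + 3496900 = 3555464
sqrt(3555464) = 1885.5938
t = 1885.5938 / 4511 = 0.418 s

0.418


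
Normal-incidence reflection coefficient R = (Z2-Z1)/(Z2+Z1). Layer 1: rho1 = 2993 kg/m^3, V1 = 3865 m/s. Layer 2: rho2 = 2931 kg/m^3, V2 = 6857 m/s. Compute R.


Z1 = 2993 * 3865 = 11567945
Z2 = 2931 * 6857 = 20097867
R = (20097867 - 11567945) / (20097867 + 11567945) = 8529922 / 31665812 = 0.2694

0.2694


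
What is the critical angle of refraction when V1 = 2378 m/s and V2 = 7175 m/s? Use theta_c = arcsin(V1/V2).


V1/V2 = 2378/7175 = 0.331429
theta_c = arcsin(0.331429) = 19.3555 degrees

19.3555


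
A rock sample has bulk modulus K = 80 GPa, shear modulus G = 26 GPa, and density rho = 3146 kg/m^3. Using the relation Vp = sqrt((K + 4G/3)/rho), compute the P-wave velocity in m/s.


First compute the effective modulus:
K + 4G/3 = 80e9 + 4*26e9/3 = 114666666666.67 Pa
Then divide by density:
114666666666.67 / 3146 = 36448400.0848 Pa/(kg/m^3)
Take the square root:
Vp = sqrt(36448400.0848) = 6037.25 m/s

6037.25


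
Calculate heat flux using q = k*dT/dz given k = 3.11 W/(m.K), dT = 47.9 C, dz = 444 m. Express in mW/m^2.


q = k * dT / dz * 1000
= 3.11 * 47.9 / 444 * 1000
= 0.335516 * 1000
= 335.5158 mW/m^2

335.5158


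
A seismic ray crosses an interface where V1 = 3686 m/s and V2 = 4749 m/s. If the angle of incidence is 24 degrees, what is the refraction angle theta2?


sin(theta1) = sin(24 deg) = 0.406737
sin(theta2) = V2/V1 * sin(theta1) = 4749/3686 * 0.406737 = 0.524035
theta2 = arcsin(0.524035) = 31.6033 degrees

31.6033


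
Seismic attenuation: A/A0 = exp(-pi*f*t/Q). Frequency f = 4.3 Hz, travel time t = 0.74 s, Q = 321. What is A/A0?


pi*f*t/Q = pi*4.3*0.74/321 = 0.031142
A/A0 = exp(-0.031142) = 0.969338

0.969338


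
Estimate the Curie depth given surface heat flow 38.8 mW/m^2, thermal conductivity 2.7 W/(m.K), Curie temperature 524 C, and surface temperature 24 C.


T_Curie - T_surf = 524 - 24 = 500 C
Convert q to W/m^2: 38.8 mW/m^2 = 0.0388 W/m^2
d = 500 * 2.7 / 0.0388 = 34793.81 m

34793.81


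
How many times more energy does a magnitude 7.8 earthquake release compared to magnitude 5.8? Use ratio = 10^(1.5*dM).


M2 - M1 = 7.8 - 5.8 = 2.0
1.5 * 2.0 = 3.0
ratio = 10^3.0 = 1000.0

1000.0


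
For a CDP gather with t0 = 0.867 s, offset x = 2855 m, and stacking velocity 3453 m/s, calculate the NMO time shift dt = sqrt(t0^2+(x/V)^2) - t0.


x/Vnmo = 2855/3453 = 0.826817
(x/Vnmo)^2 = 0.683627
t0^2 = 0.751689
sqrt(0.751689 + 0.683627) = 1.198047
dt = 1.198047 - 0.867 = 0.331047

0.331047


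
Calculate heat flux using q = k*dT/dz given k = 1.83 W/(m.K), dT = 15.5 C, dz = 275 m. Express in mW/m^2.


q = k * dT / dz * 1000
= 1.83 * 15.5 / 275 * 1000
= 0.103145 * 1000
= 103.1455 mW/m^2

103.1455


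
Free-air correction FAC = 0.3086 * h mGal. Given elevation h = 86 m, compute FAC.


FAC = 0.3086 * h
= 0.3086 * 86
= 26.5396 mGal

26.5396


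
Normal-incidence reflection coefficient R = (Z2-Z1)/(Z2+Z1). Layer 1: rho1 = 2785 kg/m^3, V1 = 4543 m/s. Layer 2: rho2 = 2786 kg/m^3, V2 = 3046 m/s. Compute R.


Z1 = 2785 * 4543 = 12652255
Z2 = 2786 * 3046 = 8486156
R = (8486156 - 12652255) / (8486156 + 12652255) = -4166099 / 21138411 = -0.1971

-0.1971


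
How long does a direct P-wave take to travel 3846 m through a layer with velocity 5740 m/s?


t = x / V
= 3846 / 5740
= 0.67 s

0.67


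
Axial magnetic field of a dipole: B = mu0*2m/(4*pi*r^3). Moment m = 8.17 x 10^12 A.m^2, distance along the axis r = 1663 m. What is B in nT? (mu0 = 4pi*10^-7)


m = 8.17 x 10^12 = 8170000000000 A.m^2
2m = 16340000000000 A.m^2
r^3 = 1663^3 = 4599141247
B = (4pi*10^-7) * 16340000000000 / (4*pi * 4599141247) * 1e9
= 20533449.583863 / 57794513417.59 * 1e9
= 355283.7176 nT

355283.7176


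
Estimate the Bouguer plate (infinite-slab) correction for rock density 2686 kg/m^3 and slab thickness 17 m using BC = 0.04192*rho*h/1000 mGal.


BC = 0.04192 * rho * h / 1000
= 0.04192 * 2686 * 17 / 1000
= 1.9142 mGal

1.9142


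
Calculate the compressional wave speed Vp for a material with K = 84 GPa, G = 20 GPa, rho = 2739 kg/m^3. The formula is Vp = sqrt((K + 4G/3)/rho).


First compute the effective modulus:
K + 4G/3 = 84e9 + 4*20e9/3 = 110666666666.67 Pa
Then divide by density:
110666666666.67 / 2739 = 40404040.404 Pa/(kg/m^3)
Take the square root:
Vp = sqrt(40404040.404) = 6356.42 m/s

6356.42


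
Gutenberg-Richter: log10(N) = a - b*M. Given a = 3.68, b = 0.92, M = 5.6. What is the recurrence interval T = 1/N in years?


log10(N) = 3.68 - 0.92*5.6 = -1.472
N = 10^-1.472 = 0.033729
T = 1/N = 1/0.033729 = 29.6483 years

29.6483


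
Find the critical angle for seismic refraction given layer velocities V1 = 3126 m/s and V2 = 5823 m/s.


V1/V2 = 3126/5823 = 0.536837
theta_c = arcsin(0.536837) = 32.4686 degrees

32.4686


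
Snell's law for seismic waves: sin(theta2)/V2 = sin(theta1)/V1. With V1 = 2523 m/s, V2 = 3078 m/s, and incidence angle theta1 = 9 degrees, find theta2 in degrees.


sin(theta1) = sin(9 deg) = 0.156434
sin(theta2) = V2/V1 * sin(theta1) = 3078/2523 * 0.156434 = 0.190846
theta2 = arcsin(0.190846) = 11.0022 degrees

11.0022


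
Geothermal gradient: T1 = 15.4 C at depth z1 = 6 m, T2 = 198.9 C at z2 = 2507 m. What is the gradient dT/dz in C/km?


dT = 198.9 - 15.4 = 183.5 C
dz = 2507 - 6 = 2501 m
gradient = dT/dz * 1000 = 183.5/2501 * 1000 = 73.3707 C/km

73.3707


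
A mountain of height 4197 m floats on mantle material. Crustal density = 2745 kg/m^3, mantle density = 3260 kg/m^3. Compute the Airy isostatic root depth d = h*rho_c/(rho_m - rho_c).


rho_m - rho_c = 3260 - 2745 = 515
d = 4197 * 2745 / 515
= 11520765 / 515
= 22370.42 m

22370.42
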